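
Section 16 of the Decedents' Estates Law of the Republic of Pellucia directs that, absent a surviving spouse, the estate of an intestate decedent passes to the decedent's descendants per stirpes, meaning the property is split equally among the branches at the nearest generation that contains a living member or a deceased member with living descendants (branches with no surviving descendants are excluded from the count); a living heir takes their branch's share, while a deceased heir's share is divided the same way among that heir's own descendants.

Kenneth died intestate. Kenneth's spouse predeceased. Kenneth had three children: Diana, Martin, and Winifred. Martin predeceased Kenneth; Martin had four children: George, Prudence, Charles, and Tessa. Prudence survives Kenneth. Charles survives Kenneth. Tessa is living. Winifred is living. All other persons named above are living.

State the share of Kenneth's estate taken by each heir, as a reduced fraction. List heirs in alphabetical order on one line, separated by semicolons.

Charles 1/12; Diana 1/3; George 1/12; Prudence 1/12; Tessa 1/12; Winifred 1/3

There is no surviving spouse, so the entire estate passes to Kenneth's descendants per stirpes.
The estate is divided into 3 equal shares of 1/3 among Diana, Martin, Winifred.
Diana is living and takes 1/3.
Martin predeceased; the 1/3 allotted to Martin's branch passes to Martin's issue by representation.
The 1/3 is divided into 4 equal shares of 1/12 among George, Prudence, Charles, Tessa.
George is living and takes 1/12.
Prudence is living and takes 1/12.
Charles is living and takes 1/12.
Tessa is living and takes 1/12.
Winifred is living and takes 1/3.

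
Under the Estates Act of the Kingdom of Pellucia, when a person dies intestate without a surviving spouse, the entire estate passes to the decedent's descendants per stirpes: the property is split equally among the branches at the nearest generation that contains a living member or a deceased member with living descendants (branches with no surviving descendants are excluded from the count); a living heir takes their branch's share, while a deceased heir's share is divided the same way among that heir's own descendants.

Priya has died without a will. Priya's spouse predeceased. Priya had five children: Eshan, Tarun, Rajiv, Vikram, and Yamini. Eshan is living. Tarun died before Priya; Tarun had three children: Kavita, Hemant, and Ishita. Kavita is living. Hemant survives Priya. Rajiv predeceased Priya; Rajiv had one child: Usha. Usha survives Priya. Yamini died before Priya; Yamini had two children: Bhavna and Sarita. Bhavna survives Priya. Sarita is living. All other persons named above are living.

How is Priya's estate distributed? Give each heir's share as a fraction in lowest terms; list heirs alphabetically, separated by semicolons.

There is no surviving spouse, so the entire estate passes to Priya's descendants per stirpes.
The estate is divided into 5 equal shares of 1/5 among Eshan, Tarun, Rajiv, Vikram, Yamini.
Eshan is living and takes 1/5.
Tarun predeceased; the 1/5 allotted to Tarun's branch passes to Tarun's issue by representation.
The 1/5 is divided into 3 equal shares of 1/15 among Kavita, Hemant, Ishita.
Kavita is living and takes 1/15.
Hemant is living and takes 1/15.
Ishita is living and takes 1/15.
Rajiv predeceased; the 1/5 allotted to Rajiv's branch passes to Rajiv's issue by representation.
Usha is the sole taker at this level and receives the full 1/5.
Vikram is living and takes 1/5.
Yamini predeceased; the 1/5 allotted to Yamini's branch passes to Yamini's issue by representation.
The 1/5 is divided into 2 equal shares of 1/10 among Bhavna, Sarita.
Bhavna is living and takes 1/10.
Sarita is living and takes 1/10.

Bhavna 1/10; Eshan 1/5; Hemant 1/15; Ishita 1/15; Kavita 1/15; Sarita 1/10; Usha 1/5; Vikram 1/5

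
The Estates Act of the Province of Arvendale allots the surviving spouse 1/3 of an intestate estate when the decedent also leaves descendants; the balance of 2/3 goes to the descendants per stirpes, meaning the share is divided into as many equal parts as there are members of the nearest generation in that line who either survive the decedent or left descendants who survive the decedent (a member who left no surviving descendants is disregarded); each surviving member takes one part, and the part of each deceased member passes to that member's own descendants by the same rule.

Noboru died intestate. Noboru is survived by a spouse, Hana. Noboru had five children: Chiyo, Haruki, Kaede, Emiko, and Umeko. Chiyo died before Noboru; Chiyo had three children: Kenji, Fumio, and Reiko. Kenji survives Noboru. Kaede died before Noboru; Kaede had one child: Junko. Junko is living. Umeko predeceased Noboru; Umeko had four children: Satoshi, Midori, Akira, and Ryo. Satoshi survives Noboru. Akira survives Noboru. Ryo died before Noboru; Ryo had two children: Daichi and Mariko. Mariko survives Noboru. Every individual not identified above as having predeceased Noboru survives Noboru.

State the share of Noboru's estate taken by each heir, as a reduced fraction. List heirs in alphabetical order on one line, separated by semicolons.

Hana, as surviving spouse, takes 1/3.
The remaining 2/3 passes to Noboru's descendants per stirpes.
The 2/3 is divided into 5 equal shares of 2/15 among Chiyo, Haruki, Kaede, Emiko, Umeko.
Chiyo predeceased; the 2/15 allotted to Chiyo's branch passes to Chiyo's issue by representation.
The 2/15 is divided into 3 equal shares of 2/45 among Kenji, Fumio, Reiko.
Kenji is living and takes 2/45.
Fumio is living and takes 2/45.
Reiko is living and takes 2/45.
Haruki is living and takes 2/15.
Kaede predeceased; the 2/15 allotted to Kaede's branch passes to Kaede's issue by representation.
Junko is the sole taker at this level and receives the full 2/15.
Emiko is living and takes 2/15.
Umeko predeceased; the 2/15 allotted to Umeko's branch passes to Umeko's issue by representation.
The 2/15 is divided into 4 equal shares of 1/30 among Satoshi, Midori, Akira, Ryo.
Satoshi is living and takes 1/30.
Midori is living and takes 1/30.
Akira is living and takes 1/30.
Ryo predeceased; the 1/30 allotted to Ryo's branch passes to Ryo's issue by representation.
The 1/30 is divided into 2 equal shares of 1/60 among Daichi, Mariko.
Daichi is living and takes 1/60.
Mariko is living and takes 1/60.

Akira 1/30; Daichi 1/60; Emiko 2/15; Fumio 2/45; Hana 1/3; Haruki 2/15; Junko 2/15; Kenji 2/45; Mariko 1/60; Midori 1/30; Reiko 2/45; Satoshi 1/30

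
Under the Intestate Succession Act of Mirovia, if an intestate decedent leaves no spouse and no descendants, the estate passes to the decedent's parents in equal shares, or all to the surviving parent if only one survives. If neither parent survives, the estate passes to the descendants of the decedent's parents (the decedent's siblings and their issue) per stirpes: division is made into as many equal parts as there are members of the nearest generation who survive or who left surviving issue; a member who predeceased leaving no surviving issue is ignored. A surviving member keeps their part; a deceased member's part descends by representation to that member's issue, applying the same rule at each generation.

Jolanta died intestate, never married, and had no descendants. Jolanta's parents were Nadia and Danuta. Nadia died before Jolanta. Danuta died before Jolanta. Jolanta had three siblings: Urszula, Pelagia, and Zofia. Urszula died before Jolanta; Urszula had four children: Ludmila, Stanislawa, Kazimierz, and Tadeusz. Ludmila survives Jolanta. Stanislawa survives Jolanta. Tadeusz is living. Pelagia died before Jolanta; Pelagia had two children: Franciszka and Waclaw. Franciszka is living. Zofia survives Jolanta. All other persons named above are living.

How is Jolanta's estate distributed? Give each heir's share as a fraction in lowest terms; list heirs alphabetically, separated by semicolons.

Neither parent survives and there are no descendants, so the estate passes to Jolanta's siblings and their issue per stirpes.
The estate is divided into 3 equal shares of 1/3 among Urszula, Pelagia, Zofia.
Urszula predeceased; the 1/3 allotted to Urszula's branch passes to Urszula's issue by representation.
The 1/3 is divided into 4 equal shares of 1/12 among Ludmila, Stanislawa, Kazimierz, Tadeusz.
Ludmila is living and takes 1/12.
Stanislawa is living and takes 1/12.
Kazimierz is living and takes 1/12.
Tadeusz is living and takes 1/12.
Pelagia predeceased; the 1/3 allotted to Pelagia's branch passes to Pelagia's issue by representation.
The 1/3 is divided into 2 equal shares of 1/6 among Franciszka, Waclaw.
Franciszka is living and takes 1/6.
Waclaw is living and takes 1/6.
Zofia is living and takes 1/3.

Franciszka 1/6; Kazimierz 1/12; Ludmila 1/12; Stanislawa 1/12; Tadeusz 1/12; Waclaw 1/6; Zofia 1/3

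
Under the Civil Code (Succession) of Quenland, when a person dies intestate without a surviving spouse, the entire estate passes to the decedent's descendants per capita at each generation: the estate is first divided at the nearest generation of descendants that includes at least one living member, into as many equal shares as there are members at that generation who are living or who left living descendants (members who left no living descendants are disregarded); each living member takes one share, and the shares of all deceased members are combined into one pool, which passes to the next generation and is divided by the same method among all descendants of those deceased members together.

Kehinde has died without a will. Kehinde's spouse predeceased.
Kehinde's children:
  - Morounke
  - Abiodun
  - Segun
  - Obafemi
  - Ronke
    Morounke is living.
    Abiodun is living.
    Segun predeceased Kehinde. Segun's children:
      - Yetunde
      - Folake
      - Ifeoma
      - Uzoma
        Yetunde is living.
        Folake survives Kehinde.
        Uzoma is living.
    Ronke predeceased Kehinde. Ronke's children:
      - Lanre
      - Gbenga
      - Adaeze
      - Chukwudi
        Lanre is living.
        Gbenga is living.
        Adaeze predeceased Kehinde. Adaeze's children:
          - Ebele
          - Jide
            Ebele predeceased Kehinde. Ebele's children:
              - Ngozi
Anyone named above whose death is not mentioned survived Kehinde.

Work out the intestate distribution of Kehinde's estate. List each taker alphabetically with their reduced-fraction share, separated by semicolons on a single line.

There is no surviving spouse, so the entire estate passes to Kehinde's descendants per capita at each generation.
At generation 1 (Morounke, Abiodun, Segun, Obafemi, Ronke) there are 5 shares of (1)/5 = 1/5 each.
Living: Morounke, Abiodun, and Obafemi — each takes 1/5.
Deceased: Segun and Ronke. Their combined 2/5 is pooled and carried to generation 2.
At generation 2 (Yetunde, Folake, Ifeoma, Uzoma, Lanre, Gbenga, Adaeze, Chukwudi) there are 8 shares of (2/5)/8 = 1/20 each.
Living: Yetunde, Folake, Ifeoma, Uzoma, Lanre, Gbenga, and Chukwudi — each takes 1/20.
Deceased: Adaeze. That 1/20 share is carried to generation 3.
At generation 3 (Ebele, Jide) there are 2 shares of (1/20)/2 = 1/40 each.
Living: Jide — each takes 1/40.
Deceased: Ebele. That 1/40 share is carried to generation 4.
At generation 4 (Ngozi) there are 1 shares of (1/40)/1 = 1/40 each.
Living: Ngozi — each takes 1/40.

Abiodun 1/5; Chukwudi 1/20; Folake 1/20; Gbenga 1/20; Ifeoma 1/20; Jide 1/40; Lanre 1/20; Morounke 1/5; Ngozi 1/40; Obafemi 1/5; Uzoma 1/20; Yetunde 1/20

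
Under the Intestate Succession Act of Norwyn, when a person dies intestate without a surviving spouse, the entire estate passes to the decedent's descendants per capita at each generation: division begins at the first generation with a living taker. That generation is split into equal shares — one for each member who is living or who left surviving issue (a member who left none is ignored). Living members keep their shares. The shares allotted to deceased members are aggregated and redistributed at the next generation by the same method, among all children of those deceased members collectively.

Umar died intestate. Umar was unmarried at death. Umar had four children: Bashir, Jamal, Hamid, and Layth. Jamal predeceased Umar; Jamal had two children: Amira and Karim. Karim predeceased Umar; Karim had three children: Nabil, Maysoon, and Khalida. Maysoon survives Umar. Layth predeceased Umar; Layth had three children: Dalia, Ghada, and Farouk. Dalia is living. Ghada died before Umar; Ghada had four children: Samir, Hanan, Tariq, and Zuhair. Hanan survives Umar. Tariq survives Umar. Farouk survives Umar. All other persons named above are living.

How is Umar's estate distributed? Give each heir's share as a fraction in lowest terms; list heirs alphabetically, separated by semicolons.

Amira 1/10; Bashir 1/4; Dalia 1/10; Farouk 1/10; Hamid 1/4; Hanan 1/35; Khalida 1/35; Maysoon 1/35; Nabil 1/35; Samir 1/35; Tariq 1/35; Zuhair 1/35

There is no surviving spouse, so the entire estate passes to Umar's descendants per capita at each generation.
At generation 1 (Bashir, Jamal, Hamid, Layth) there are 4 shares of (1)/4 = 1/4 each.
Living: Bashir and Hamid — each takes 1/4.
Deceased: Jamal and Layth. Their combined 1/2 is pooled and carried to generation 2.
At generation 2 (Amira, Karim, Dalia, Ghada, Farouk) there are 5 shares of (1/2)/5 = 1/10 each.
Living: Amira, Dalia, and Farouk — each takes 1/10.
Deceased: Karim and Ghada. Their combined 1/5 is pooled and carried to generation 3.
At generation 3 (Nabil, Maysoon, Khalida, Samir, Hanan, Tariq, Zuhair) there are 7 shares of (1/5)/7 = 1/35 each.
Living: Nabil, Maysoon, Khalida, Samir, Hanan, Tariq, and Zuhair — each takes 1/35.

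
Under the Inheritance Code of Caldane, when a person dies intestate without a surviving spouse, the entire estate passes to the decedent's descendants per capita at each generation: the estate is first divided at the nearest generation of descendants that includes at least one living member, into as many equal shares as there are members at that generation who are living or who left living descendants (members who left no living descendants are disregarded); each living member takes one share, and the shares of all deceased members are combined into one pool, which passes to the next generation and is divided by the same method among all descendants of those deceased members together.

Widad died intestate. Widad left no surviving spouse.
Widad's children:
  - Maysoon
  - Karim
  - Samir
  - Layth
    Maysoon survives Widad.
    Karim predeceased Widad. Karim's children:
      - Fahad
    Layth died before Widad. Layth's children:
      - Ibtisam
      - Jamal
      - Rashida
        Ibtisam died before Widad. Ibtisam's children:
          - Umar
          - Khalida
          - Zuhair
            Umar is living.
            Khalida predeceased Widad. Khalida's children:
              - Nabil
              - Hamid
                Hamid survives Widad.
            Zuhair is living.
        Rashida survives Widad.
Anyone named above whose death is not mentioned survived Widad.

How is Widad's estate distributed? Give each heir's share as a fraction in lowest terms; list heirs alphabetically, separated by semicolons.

Fahad 1/8; Hamid 1/48; Jamal 1/8; Maysoon 1/4; Nabil 1/48; Rashida 1/8; Samir 1/4; Umar 1/24; Zuhair 1/24

There is no surviving spouse, so the entire estate passes to Widad's descendants per capita at each generation.
At generation 1 (Maysoon, Karim, Samir, Layth) there are 4 shares of (1)/4 = 1/4 each.
Living: Maysoon and Samir — each takes 1/4.
Deceased: Karim and Layth. Their combined 1/2 is pooled and carried to generation 2.
At generation 2 (Fahad, Ibtisam, Jamal, Rashida) there are 4 shares of (1/2)/4 = 1/8 each.
Living: Fahad, Jamal, and Rashida — each takes 1/8.
Deceased: Ibtisam. That 1/8 share is carried to generation 3.
At generation 3 (Umar, Khalida, Zuhair) there are 3 shares of (1/8)/3 = 1/24 each.
Living: Umar and Zuhair — each takes 1/24.
Deceased: Khalida. That 1/24 share is carried to generation 4.
At generation 4 (Nabil, Hamid) there are 2 shares of (1/24)/2 = 1/48 each.
Living: Nabil and Hamid — each takes 1/48.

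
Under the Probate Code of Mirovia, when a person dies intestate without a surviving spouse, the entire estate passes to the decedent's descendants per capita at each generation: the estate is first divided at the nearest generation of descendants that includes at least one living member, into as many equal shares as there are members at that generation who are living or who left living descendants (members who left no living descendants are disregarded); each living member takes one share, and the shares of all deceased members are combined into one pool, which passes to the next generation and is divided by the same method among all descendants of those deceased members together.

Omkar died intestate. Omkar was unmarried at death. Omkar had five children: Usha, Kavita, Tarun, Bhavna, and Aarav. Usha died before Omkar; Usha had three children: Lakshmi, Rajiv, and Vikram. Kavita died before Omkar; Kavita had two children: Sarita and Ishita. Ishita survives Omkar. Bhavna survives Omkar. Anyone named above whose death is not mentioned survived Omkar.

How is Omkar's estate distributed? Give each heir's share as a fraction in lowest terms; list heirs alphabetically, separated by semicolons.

There is no surviving spouse, so the entire estate passes to Omkar's descendants per capita at each generation.
At generation 1 (Usha, Kavita, Tarun, Bhavna, Aarav) there are 5 shares of (1)/5 = 1/5 each.
Living: Tarun, Bhavna, and Aarav — each takes 1/5.
Deceased: Usha and Kavita. Their combined 2/5 is pooled and carried to generation 2.
At generation 2 (Lakshmi, Rajiv, Vikram, Sarita, Ishita) there are 5 shares of (2/5)/5 = 2/25 each.
Living: Lakshmi, Rajiv, Vikram, Sarita, and Ishita — each takes 2/25.

Aarav 1/5; Bhavna 1/5; Ishita 2/25; Lakshmi 2/25; Rajiv 2/25; Sarita 2/25; Tarun 1/5; Vikram 2/25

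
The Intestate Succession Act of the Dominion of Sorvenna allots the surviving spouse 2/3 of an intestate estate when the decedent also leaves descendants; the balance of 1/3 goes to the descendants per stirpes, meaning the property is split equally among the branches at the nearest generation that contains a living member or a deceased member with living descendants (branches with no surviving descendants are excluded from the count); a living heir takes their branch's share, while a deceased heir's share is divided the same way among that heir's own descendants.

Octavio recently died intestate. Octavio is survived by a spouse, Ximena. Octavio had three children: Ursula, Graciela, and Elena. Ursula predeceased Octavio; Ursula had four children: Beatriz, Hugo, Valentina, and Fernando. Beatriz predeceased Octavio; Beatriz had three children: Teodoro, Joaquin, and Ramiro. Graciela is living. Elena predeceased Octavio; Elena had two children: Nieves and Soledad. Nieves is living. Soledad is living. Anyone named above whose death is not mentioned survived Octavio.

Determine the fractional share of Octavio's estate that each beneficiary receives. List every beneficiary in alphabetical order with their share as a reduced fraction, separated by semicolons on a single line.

Ximena, as surviving spouse, takes 2/3.
The remaining 1/3 passes to Octavio's descendants per stirpes.
The 1/3 is divided into 3 equal shares of 1/9 among Ursula, Graciela, Elena.
Ursula predeceased; the 1/9 allotted to Ursula's branch passes to Ursula's issue by representation.
The 1/9 is divided into 4 equal shares of 1/36 among Beatriz, Hugo, Valentina, Fernando.
Beatriz predeceased; the 1/36 allotted to Beatriz's branch passes to Beatriz's issue by representation.
The 1/36 is divided into 3 equal shares of 1/108 among Teodoro, Joaquin, Ramiro.
Teodoro is living and takes 1/108.
Joaquin is living and takes 1/108.
Ramiro is living and takes 1/108.
Hugo is living and takes 1/36.
Valentina is living and takes 1/36.
Fernando is living and takes 1/36.
Graciela is living and takes 1/9.
Elena predeceased; the 1/9 allotted to Elena's branch passes to Elena's issue by representation.
The 1/9 is divided into 2 equal shares of 1/18 among Nieves, Soledad.
Nieves is living and takes 1/18.
Soledad is living and takes 1/18.

Fernando 1/36; Graciela 1/9; Hugo 1/36; Joaquin 1/108; Nieves 1/18; Ramiro 1/108; Soledad 1/18; Teodoro 1/108; Valentina 1/36; Ximena 2/3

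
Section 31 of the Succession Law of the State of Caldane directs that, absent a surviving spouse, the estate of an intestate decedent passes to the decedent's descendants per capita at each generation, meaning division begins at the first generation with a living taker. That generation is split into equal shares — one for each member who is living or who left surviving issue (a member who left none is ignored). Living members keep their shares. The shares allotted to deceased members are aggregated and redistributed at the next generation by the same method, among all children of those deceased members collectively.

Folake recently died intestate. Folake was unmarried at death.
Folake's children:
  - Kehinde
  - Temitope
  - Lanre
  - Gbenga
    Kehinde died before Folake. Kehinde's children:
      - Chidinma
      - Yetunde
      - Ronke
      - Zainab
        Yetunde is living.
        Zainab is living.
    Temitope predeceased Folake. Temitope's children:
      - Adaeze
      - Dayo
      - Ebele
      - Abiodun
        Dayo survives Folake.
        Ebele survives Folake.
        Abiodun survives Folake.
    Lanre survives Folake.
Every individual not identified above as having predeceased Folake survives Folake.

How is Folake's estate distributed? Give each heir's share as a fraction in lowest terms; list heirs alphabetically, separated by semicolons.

Abiodun 1/16; Adaeze 1/16; Chidinma 1/16; Dayo 1/16; Ebele 1/16; Gbenga 1/4; Lanre 1/4; Ronke 1/16; Yetunde 1/16; Zainab 1/16

There is no surviving spouse, so the entire estate passes to Folake's descendants per capita at each generation.
At generation 1 (Kehinde, Temitope, Lanre, Gbenga) there are 4 shares of (1)/4 = 1/4 each.
Living: Lanre and Gbenga — each takes 1/4.
Deceased: Kehinde and Temitope. Their combined 1/2 is pooled and carried to generation 2.
At generation 2 (Chidinma, Yetunde, Ronke, Zainab, Adaeze, Dayo, Ebele, Abiodun) there are 8 shares of (1/2)/8 = 1/16 each.
Living: Chidinma, Yetunde, Ronke, Zainab, Adaeze, Dayo, Ebele, and Abiodun — each takes 1/16.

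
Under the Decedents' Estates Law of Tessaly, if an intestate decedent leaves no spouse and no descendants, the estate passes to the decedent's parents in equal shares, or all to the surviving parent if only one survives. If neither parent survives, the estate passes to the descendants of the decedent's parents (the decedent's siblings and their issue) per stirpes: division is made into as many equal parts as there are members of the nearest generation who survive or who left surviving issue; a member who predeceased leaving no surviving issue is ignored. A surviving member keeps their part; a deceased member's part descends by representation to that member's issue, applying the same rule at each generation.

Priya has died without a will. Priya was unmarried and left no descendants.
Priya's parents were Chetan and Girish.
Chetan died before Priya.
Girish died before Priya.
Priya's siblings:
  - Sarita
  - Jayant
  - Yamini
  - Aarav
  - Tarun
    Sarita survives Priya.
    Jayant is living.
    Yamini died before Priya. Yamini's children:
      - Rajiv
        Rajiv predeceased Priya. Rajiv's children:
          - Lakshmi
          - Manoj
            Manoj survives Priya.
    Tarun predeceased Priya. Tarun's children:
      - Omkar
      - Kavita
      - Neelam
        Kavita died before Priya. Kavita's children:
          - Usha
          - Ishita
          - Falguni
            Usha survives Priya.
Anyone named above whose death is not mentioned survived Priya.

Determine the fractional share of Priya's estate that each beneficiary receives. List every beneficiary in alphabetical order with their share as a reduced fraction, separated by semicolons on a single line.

Aarav 1/5; Falguni 1/45; Ishita 1/45; Jayant 1/5; Lakshmi 1/10; Manoj 1/10; Neelam 1/15; Omkar 1/15; Sarita 1/5; Usha 1/45

Neither parent survives and there are no descendants, so the estate passes to Priya's siblings and their issue per stirpes.
The estate is divided into 5 equal shares of 1/5 among Sarita, Jayant, Yamini, Aarav, Tarun.
Sarita is living and takes 1/5.
Jayant is living and takes 1/5.
Yamini predeceased; the 1/5 allotted to Yamini's branch passes to Yamini's issue by representation.
Rajiv's line is the sole branch at this level, so the full 1/5 passes to Rajiv's issue by representation.
The 1/5 is divided into 2 equal shares of 1/10 among Lakshmi, Manoj.
Lakshmi is living and takes 1/10.
Manoj is living and takes 1/10.
Aarav is living and takes 1/5.
Tarun predeceased; the 1/5 allotted to Tarun's branch passes to Tarun's issue by representation.
The 1/5 is divided into 3 equal shares of 1/15 among Omkar, Kavita, Neelam.
Omkar is living and takes 1/15.
Kavita predeceased; the 1/15 allotted to Kavita's branch passes to Kavita's issue by representation.
The 1/15 is divided into 3 equal shares of 1/45 among Usha, Ishita, Falguni.
Usha is living and takes 1/45.
Ishita is living and takes 1/45.
Falguni is living and takes 1/45.
Neelam is living and takes 1/15.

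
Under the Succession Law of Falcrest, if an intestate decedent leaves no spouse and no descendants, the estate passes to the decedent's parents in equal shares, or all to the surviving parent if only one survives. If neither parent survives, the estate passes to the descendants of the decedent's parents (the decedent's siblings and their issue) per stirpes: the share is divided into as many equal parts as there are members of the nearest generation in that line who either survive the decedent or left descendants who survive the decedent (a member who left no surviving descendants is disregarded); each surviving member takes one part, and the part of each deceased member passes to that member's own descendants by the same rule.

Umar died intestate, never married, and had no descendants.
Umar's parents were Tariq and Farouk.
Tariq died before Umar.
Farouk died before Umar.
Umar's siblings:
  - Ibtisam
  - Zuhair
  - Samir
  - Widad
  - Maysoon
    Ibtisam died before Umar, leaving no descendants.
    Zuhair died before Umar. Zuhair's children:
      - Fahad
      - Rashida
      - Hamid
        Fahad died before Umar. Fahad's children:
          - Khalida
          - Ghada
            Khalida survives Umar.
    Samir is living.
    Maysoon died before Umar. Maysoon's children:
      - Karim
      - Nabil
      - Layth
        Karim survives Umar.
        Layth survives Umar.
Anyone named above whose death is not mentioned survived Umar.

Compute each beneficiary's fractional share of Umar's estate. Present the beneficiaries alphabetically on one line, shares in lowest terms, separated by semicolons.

Neither parent survives and there are no descendants, so the estate passes to Umar's siblings and their issue per stirpes.
Ibtisam left no surviving issue, so that branch lapses and is disregarded.
The estate is divided into 4 equal shares of 1/4 among Zuhair, Samir, Widad, Maysoon.
Zuhair predeceased; the 1/4 allotted to Zuhair's branch passes to Zuhair's issue by representation.
The 1/4 is divided into 3 equal shares of 1/12 among Fahad, Rashida, Hamid.
Fahad predeceased; the 1/12 allotted to Fahad's branch passes to Fahad's issue by representation.
The 1/12 is divided into 2 equal shares of 1/24 among Khalida, Ghada.
Khalida is living and takes 1/24.
Ghada is living and takes 1/24.
Rashida is living and takes 1/12.
Hamid is living and takes 1/12.
Samir is living and takes 1/4.
Widad is living and takes 1/4.
Maysoon predeceased; the 1/4 allotted to Maysoon's branch passes to Maysoon's issue by representation.
The 1/4 is divided into 3 equal shares of 1/12 among Karim, Nabil, Layth.
Karim is living and takes 1/12.
Nabil is living and takes 1/12.
Layth is living and takes 1/12.

Ghada 1/24; Hamid 1/12; Karim 1/12; Khalida 1/24; Layth 1/12; Nabil 1/12; Rashida 1/12; Samir 1/4; Widad 1/4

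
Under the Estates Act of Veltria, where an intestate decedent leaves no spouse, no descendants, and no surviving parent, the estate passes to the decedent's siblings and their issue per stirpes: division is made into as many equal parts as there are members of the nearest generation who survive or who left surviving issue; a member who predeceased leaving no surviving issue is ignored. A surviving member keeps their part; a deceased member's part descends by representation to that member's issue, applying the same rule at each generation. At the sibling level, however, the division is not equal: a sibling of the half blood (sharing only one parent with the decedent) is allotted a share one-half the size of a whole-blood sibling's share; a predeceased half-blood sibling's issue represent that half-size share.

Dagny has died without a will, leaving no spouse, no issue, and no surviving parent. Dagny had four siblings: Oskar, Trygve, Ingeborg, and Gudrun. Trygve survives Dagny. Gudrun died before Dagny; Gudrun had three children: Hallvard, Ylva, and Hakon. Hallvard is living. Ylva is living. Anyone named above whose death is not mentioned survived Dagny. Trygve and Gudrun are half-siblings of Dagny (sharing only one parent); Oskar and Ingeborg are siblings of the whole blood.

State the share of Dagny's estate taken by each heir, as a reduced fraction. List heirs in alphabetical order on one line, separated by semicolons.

Hakon 1/18; Hallvard 1/18; Ingeborg 1/3; Oskar 1/3; Trygve 1/6; Ylva 1/18

No spouse, descendants, or parent survives, so the estate passes to Dagny's siblings per stirpes.
Half-blood siblings count for one-half the weight of whole-blood siblings at the initial division.
Dividing 1 in proportion to weights (total weight 3): Oskar (weight 1) → 1/3; Trygve (weight 1/2) → 1/6; Ingeborg (weight 1) → 1/3; Gudrun (weight 1/2) → 1/6.
Oskar is living and takes 1/3.
Trygve is living and takes 1/6.
Ingeborg is living and takes 1/3.
Gudrun predeceased; the 1/6 allotted to Gudrun's branch passes to Gudrun's issue by representation.
The 1/6 is divided into 3 equal shares of 1/18 among Hallvard, Ylva, Hakon.
Hallvard is living and takes 1/18.
Ylva is living and takes 1/18.
Hakon is living and takes 1/18.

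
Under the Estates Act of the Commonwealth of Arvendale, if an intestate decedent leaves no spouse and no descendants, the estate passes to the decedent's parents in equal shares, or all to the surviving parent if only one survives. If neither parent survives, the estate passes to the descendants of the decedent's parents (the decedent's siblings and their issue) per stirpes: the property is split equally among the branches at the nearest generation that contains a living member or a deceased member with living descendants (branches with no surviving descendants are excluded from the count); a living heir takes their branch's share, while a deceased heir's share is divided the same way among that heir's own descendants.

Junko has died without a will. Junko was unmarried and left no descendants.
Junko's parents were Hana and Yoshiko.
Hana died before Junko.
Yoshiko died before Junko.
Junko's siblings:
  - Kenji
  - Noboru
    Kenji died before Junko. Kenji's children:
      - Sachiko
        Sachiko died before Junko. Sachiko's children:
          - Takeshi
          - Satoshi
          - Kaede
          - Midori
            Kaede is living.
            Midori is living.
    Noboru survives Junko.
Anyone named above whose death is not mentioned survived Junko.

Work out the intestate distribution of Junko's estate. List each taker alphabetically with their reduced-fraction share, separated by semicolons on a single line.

Neither parent survives and there are no descendants, so the estate passes to Junko's siblings and their issue per stirpes.
The estate is divided into 2 equal shares of 1/2 among Kenji, Noboru.
Kenji predeceased; the 1/2 allotted to Kenji's branch passes to Kenji's issue by representation.
Sachiko's line is the sole branch at this level, so the full 1/2 passes to Sachiko's issue by representation.
The 1/2 is divided into 4 equal shares of 1/8 among Takeshi, Satoshi, Kaede, Midori.
Takeshi is living and takes 1/8.
Satoshi is living and takes 1/8.
Kaede is living and takes 1/8.
Midori is living and takes 1/8.
Noboru is living and takes 1/2.

Kaede 1/8; Midori 1/8; Noboru 1/2; Satoshi 1/8; Takeshi 1/8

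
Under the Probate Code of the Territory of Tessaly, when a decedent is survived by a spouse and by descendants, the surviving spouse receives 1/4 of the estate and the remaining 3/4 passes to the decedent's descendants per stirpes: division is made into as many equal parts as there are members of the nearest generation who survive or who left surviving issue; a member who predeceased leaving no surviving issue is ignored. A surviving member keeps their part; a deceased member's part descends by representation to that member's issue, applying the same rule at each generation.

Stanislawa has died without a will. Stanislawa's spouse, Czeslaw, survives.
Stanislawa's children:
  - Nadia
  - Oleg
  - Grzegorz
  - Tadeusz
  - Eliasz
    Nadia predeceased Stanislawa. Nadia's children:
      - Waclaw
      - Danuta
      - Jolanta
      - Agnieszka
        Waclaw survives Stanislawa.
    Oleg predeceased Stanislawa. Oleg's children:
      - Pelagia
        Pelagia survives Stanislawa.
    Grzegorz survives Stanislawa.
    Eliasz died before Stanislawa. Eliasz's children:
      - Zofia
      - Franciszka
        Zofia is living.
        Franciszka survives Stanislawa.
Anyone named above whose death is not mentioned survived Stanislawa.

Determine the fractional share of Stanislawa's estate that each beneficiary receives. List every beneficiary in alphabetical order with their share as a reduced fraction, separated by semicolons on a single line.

Agnieszka 3/80; Czeslaw 1/4; Danuta 3/80; Franciszka 3/40; Grzegorz 3/20; Jolanta 3/80; Pelagia 3/20; Tadeusz 3/20; Waclaw 3/80; Zofia 3/40

Czeslaw, as surviving spouse, takes 1/4.
The remaining 3/4 passes to Stanislawa's descendants per stirpes.
The 3/4 is divided into 5 equal shares of 3/20 among Nadia, Oleg, Grzegorz, Tadeusz, Eliasz.
Nadia predeceased; the 3/20 allotted to Nadia's branch passes to Nadia's issue by representation.
The 3/20 is divided into 4 equal shares of 3/80 among Waclaw, Danuta, Jolanta, Agnieszka.
Waclaw is living and takes 3/80.
Danuta is living and takes 3/80.
Jolanta is living and takes 3/80.
Agnieszka is living and takes 3/80.
Oleg predeceased; the 3/20 allotted to Oleg's branch passes to Oleg's issue by representation.
Pelagia is the sole taker at this level and receives the full 3/20.
Grzegorz is living and takes 3/20.
Tadeusz is living and takes 3/20.
Eliasz predeceased; the 3/20 allotted to Eliasz's branch passes to Eliasz's issue by representation.
The 3/20 is divided into 2 equal shares of 3/40 among Zofia, Franciszka.
Zofia is living and takes 3/40.
Franciszka is living and takes 3/40.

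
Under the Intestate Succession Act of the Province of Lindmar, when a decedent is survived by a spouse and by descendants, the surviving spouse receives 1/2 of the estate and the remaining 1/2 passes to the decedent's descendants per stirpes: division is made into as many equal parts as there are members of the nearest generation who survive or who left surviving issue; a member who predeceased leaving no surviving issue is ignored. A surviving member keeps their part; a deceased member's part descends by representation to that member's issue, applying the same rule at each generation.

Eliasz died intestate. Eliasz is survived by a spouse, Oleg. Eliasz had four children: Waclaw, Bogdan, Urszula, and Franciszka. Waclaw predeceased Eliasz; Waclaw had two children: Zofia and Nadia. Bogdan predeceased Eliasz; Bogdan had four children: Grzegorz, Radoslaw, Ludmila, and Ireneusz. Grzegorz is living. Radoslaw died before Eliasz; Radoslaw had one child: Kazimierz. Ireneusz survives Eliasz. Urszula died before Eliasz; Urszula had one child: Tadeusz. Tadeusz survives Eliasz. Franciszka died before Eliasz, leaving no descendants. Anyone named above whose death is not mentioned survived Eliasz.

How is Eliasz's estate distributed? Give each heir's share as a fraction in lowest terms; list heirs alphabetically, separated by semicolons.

Oleg, as surviving spouse, takes 1/2.
The remaining 1/2 passes to Eliasz's descendants per stirpes.
Franciszka left no surviving issue, so that branch lapses and is disregarded.
The 1/2 is divided into 3 equal shares of 1/6 among Waclaw, Bogdan, Urszula.
Waclaw predeceased; the 1/6 allotted to Waclaw's branch passes to Waclaw's issue by representation.
The 1/6 is divided into 2 equal shares of 1/12 among Zofia, Nadia.
Zofia is living and takes 1/12.
Nadia is living and takes 1/12.
Bogdan predeceased; the 1/6 allotted to Bogdan's branch passes to Bogdan's issue by representation.
The 1/6 is divided into 4 equal shares of 1/24 among Grzegorz, Radoslaw, Ludmila, Ireneusz.
Grzegorz is living and takes 1/24.
Radoslaw predeceased; the 1/24 allotted to Radoslaw's branch passes to Radoslaw's issue by representation.
Kazimierz is the sole taker at this level and receives the full 1/24.
Ludmila is living and takes 1/24.
Ireneusz is living and takes 1/24.
Urszula predeceased; the 1/6 allotted to Urszula's branch passes to Urszula's issue by representation.
Tadeusz is the sole taker at this level and receives the full 1/6.

Grzegorz 1/24; Ireneusz 1/24; Kazimierz 1/24; Ludmila 1/24; Nadia 1/12; Oleg 1/2; Tadeusz 1/6; Zofia 1/12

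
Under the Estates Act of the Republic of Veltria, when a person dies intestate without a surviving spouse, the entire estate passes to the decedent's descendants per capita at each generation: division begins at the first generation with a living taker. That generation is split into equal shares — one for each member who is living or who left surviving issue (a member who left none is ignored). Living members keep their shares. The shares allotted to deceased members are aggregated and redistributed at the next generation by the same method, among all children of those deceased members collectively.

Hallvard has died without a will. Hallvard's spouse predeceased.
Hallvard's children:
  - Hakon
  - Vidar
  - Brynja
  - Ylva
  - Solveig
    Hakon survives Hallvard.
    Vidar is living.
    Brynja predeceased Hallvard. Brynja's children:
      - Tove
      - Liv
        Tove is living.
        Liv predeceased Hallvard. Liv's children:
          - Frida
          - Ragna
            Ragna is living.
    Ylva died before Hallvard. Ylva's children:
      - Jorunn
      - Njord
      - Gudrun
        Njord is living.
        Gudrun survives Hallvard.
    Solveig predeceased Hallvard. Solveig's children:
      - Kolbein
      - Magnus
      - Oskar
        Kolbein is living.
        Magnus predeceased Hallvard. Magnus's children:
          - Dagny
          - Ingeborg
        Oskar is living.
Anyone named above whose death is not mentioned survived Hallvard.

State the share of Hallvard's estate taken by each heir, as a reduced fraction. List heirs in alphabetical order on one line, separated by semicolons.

Dagny 3/80; Frida 3/80; Gudrun 3/40; Hakon 1/5; Ingeborg 3/80; Jorunn 3/40; Kolbein 3/40; Njord 3/40; Oskar 3/40; Ragna 3/80; Tove 3/40; Vidar 1/5

There is no surviving spouse, so the entire estate passes to Hallvard's descendants per capita at each generation.
At generation 1 (Hakon, Vidar, Brynja, Ylva, Solveig) there are 5 shares of (1)/5 = 1/5 each.
Living: Hakon and Vidar — each takes 1/5.
Deceased: Brynja, Ylva, and Solveig. Their combined 3/5 is pooled and carried to generation 2.
At generation 2 (Tove, Liv, Jorunn, Njord, Gudrun, Kolbein, Magnus, Oskar) there are 8 shares of (3/5)/8 = 3/40 each.
Living: Tove, Jorunn, Njord, Gudrun, Kolbein, and Oskar — each takes 3/40.
Deceased: Liv and Magnus. Their combined 3/20 is pooled and carried to generation 3.
At generation 3 (Frida, Ragna, Dagny, Ingeborg) there are 4 shares of (3/20)/4 = 3/80 each.
Living: Frida, Ragna, Dagny, and Ingeborg — each takes 3/80.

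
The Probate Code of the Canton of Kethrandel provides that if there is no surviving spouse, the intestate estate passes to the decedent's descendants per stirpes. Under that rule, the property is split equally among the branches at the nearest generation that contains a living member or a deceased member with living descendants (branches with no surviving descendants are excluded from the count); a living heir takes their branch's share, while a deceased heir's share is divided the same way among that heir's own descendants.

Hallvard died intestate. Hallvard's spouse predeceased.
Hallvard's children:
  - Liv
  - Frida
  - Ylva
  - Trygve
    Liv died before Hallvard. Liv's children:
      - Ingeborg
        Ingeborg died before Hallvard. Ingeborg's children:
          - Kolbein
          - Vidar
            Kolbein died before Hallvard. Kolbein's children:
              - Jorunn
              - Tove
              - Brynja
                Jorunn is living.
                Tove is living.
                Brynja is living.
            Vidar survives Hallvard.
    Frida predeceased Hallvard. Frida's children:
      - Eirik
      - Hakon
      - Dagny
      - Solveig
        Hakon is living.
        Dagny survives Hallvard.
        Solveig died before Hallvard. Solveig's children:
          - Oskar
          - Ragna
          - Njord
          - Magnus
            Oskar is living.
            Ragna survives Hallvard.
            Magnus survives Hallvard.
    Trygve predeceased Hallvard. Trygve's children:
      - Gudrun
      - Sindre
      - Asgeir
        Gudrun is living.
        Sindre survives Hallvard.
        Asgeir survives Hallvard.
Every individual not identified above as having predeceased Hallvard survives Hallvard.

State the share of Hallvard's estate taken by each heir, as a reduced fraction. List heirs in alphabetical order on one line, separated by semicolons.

Asgeir 1/12; Brynja 1/24; Dagny 1/16; Eirik 1/16; Gudrun 1/12; Hakon 1/16; Jorunn 1/24; Magnus 1/64; Njord 1/64; Oskar 1/64; Ragna 1/64; Sindre 1/12; Tove 1/24; Vidar 1/8; Ylva 1/4

There is no surviving spouse, so the entire estate passes to Hallvard's descendants per stirpes.
The estate is divided into 4 equal shares of 1/4 among Liv, Frida, Ylva, Trygve.
Liv predeceased; the 1/4 allotted to Liv's branch passes to Liv's issue by representation.
Ingeborg's line is the sole branch at this level, so the full 1/4 passes to Ingeborg's issue by representation.
The 1/4 is divided into 2 equal shares of 1/8 among Kolbein, Vidar.
Kolbein predeceased; the 1/8 allotted to Kolbein's branch passes to Kolbein's issue by representation.
The 1/8 is divided into 3 equal shares of 1/24 among Jorunn, Tove, Brynja.
Jorunn is living and takes 1/24.
Tove is living and takes 1/24.
Brynja is living and takes 1/24.
Vidar is living and takes 1/8.
Frida predeceased; the 1/4 allotted to Frida's branch passes to Frida's issue by representation.
The 1/4 is divided into 4 equal shares of 1/16 among Eirik, Hakon, Dagny, Solveig.
Eirik is living and takes 1/16.
Hakon is living and takes 1/16.
Dagny is living and takes 1/16.
Solveig predeceased; the 1/16 allotted to Solveig's branch passes to Solveig's issue by representation.
The 1/16 is divided into 4 equal shares of 1/64 among Oskar, Ragna, Njord, Magnus.
Oskar is living and takes 1/64.
Ragna is living and takes 1/64.
Njord is living and takes 1/64.
Magnus is living and takes 1/64.
Ylva is living and takes 1/4.
Trygve predeceased; the 1/4 allotted to Trygve's branch passes to Trygve's issue by representation.
The 1/4 is divided into 3 equal shares of 1/12 among Gudrun, Sindre, Asgeir.
Gudrun is living and takes 1/12.
Sindre is living and takes 1/12.
Asgeir is living and takes 1/12.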